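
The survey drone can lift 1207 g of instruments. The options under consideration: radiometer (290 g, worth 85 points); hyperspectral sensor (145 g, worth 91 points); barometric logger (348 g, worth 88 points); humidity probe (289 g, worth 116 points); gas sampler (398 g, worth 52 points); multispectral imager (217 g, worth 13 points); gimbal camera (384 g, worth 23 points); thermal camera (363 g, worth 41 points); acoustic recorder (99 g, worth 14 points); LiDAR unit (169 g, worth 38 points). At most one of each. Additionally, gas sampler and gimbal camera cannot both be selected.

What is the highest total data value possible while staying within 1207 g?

394

Taking radiometer + hyperspectral sensor + barometric logger + humidity probe + acoustic recorder: 1171 g used, 394 in data value.
The spare 36 g is too small for any remaining sensor, and no feasible exchange beats 394.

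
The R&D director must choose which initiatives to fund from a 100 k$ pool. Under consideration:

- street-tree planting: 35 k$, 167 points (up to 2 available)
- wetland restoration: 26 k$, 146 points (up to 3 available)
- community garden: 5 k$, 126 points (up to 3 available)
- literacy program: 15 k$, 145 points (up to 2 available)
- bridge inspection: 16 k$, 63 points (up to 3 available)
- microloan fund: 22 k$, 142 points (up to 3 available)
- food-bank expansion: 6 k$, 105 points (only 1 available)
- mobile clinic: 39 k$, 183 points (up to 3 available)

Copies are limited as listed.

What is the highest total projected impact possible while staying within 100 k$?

1061

The ratio heuristic lands on 3×community garden + 2×literacy program + 2×microloan fund + food-bank expansion (1057) but leaves 5 k$ idle.
The 22 k$ tied up in microloan fund is better spent on wetland restoration — total rises to 1061 (99 k$).
That's the maximum — no swap from here does better than 1061.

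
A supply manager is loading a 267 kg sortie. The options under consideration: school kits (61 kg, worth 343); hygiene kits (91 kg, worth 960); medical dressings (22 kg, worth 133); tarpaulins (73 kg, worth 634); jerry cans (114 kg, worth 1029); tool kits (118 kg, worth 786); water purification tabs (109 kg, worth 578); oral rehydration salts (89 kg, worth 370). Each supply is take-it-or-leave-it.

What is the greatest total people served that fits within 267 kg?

Ranking by ratio (people served/kg): hygiene kits 10.55, jerry cans 9.03, tarpaulins 8.68.
A density-first pass picks hygiene kits + medical dressings + jerry cans — 2122 at 227 kg.
Dropping medical dressings frees 22 kg; slotting in school kits (61 kg) lifts the total to 2332 at 266 kg.
Next best is hygiene kits + medical dressings + jerry cans at 2122 (227 kg) — short by 210.

2332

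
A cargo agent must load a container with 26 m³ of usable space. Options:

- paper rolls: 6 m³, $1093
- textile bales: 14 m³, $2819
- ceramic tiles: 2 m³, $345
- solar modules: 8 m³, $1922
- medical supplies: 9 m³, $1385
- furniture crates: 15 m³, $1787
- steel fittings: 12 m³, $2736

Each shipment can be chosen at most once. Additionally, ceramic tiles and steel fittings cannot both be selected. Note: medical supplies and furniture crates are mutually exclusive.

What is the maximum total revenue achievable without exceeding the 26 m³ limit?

5751

The ratio ordering already packs tightly: paper rolls + solar modules + steel fittings, 26 m³, 5751.
An exhaustive check of the 128 subsets confirms 5751.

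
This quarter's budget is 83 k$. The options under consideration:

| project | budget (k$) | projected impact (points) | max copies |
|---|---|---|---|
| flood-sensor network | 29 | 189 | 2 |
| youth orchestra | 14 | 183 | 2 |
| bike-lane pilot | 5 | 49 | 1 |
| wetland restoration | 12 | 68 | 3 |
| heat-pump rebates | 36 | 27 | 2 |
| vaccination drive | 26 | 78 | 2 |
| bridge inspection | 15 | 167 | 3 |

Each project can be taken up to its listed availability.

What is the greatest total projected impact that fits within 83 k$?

916

Best packing: 2×youth orchestra + bike-lane pilot + 3×bridge inspection — 78 k$, 916 total.
Nothing else within 83 k$ beats 916.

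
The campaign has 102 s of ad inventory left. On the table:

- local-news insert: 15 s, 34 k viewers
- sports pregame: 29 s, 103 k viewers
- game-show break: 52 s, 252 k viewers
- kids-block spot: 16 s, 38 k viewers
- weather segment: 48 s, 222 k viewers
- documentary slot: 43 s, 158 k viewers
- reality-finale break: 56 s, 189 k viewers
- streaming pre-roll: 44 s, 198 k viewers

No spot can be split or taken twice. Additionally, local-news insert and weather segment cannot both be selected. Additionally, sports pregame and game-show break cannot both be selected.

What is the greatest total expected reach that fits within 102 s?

474

By expected reach per s: game-show break 4.85, weather segment 4.62, streaming pre-roll 4.50, documentary slot 3.67 lead.
The ratio ordering already packs tightly: game-show break + weather segment, 100 s, 474.
That's the maximum — no feasible swap from here does better than 474.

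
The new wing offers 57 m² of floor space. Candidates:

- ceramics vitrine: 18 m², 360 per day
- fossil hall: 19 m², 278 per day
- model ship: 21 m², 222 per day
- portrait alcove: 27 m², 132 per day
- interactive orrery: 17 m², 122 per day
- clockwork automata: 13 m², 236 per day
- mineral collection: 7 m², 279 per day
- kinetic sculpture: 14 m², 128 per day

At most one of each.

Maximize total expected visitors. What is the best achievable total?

Ranking by ratio (expected visitors/m²): mineral collection 39.86, ceramics vitrine 20.00, clockwork automata 18.15, fossil hall 14.63.
Taking ceramics vitrine + fossil hall + clockwork automata + mineral collection: 57 m² used, 1153 in expected visitors.
That's the maximum — no swap from here does better than 1153.

1153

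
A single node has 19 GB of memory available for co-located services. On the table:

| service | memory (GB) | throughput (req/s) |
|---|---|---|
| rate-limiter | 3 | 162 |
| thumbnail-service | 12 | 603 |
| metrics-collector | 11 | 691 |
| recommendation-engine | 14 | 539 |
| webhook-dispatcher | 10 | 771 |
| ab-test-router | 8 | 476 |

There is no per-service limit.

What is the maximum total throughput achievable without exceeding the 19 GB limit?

1257

Ranking by ratio (throughput/GB): webhook-dispatcher 77.10, metrics-collector 62.82, ab-test-router 59.50.
Filling by ratio: webhook-dispatcher + ab-test-router for 1247, with 1 GB left unused.
Dropping ab-test-router frees 8 GB; slotting in 3×rate-limiter (9 GB) lifts the total to 1257 at 19 GB.
No other feasible combination exceeds 1257.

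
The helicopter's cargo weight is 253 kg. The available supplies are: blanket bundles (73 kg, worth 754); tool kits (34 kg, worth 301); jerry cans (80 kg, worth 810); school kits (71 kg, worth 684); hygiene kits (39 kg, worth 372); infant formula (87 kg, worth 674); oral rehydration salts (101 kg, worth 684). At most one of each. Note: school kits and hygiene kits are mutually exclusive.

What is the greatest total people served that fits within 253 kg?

2248

Best packing: blanket bundles + jerry cans + school kits — 224 kg, 2248 total.
Runner-up blanket bundles + jerry cans + infant formula tops out at 2238.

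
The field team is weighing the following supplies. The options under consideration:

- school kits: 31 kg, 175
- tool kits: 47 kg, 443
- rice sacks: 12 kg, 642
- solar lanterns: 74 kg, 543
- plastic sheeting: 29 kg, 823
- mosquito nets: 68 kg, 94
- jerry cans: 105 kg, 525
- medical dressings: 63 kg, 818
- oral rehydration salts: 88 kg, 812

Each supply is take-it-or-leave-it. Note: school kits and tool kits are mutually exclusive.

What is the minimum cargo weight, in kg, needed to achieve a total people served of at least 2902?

Look for the lowest-cargo combination reaching 2902.
rice sacks + plastic sheeting + medical dressings + oral rehydration salts: 3095 people served at 192 kg.
Below 192 kg the best achievable stays under 2902.

192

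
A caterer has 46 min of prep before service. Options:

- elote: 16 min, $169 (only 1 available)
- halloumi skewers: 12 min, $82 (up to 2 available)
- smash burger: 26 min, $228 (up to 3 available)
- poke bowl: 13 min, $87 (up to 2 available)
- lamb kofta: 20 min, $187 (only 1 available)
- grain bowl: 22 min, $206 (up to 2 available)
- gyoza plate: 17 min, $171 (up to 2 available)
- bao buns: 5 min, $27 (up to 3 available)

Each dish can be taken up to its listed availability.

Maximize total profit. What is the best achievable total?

427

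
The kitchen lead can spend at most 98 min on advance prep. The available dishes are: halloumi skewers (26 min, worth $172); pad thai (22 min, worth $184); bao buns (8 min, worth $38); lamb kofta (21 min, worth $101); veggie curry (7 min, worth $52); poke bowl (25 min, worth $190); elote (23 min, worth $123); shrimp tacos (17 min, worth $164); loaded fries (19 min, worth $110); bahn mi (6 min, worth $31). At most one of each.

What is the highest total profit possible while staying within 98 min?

762

Halloumi skewers + pad thai + veggie curry + poke bowl + shrimp tacos uses 97 of the 98 min and totals 762.
Next best is halloumi skewers + pad thai + bao buns + poke bowl + shrimp tacos at 748 (98 min) — short by 14.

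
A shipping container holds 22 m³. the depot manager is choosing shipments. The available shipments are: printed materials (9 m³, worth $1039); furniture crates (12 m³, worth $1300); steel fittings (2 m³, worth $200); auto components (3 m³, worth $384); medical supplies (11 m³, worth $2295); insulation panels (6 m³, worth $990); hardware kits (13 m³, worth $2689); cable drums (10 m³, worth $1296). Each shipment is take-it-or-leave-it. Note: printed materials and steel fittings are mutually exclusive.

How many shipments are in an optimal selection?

The maximum revenue within 22 m³ is 4063.
auto components + insulation panels + hardware kits hits 4063 at 22 m³.
Every optimal selection uses 3 shipments.

3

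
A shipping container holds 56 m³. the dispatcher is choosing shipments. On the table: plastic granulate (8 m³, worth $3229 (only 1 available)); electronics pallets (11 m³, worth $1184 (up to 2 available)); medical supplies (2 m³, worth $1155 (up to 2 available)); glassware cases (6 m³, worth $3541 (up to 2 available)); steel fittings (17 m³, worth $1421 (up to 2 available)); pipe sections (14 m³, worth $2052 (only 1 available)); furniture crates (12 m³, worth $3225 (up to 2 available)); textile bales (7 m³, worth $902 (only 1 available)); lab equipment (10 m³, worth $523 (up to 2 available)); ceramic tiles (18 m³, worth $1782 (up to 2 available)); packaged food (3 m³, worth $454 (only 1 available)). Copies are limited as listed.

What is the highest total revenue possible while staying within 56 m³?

19973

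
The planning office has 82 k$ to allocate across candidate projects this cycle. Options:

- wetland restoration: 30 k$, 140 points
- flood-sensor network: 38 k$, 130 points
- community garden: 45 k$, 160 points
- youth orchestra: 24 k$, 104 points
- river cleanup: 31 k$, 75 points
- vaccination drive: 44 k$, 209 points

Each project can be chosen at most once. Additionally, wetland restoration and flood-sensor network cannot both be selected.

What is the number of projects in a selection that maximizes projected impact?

2

Best achievable projected impact is 349.
One optimal bundle: wetland restoration + vaccination drive (74 k$).
All optima have 2 projects.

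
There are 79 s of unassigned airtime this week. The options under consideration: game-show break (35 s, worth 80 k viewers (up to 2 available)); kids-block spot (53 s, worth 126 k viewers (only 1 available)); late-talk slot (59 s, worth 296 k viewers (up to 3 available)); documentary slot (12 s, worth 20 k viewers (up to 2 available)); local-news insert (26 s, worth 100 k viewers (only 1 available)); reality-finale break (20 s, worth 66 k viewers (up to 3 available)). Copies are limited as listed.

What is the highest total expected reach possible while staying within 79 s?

Density check — late-talk slot 5.02, local-news insert 3.85, reality-finale break 3.30, kids-block spot 2.38 are the best per s.
Taking late-talk slot + reality-finale break: 79 s used, 362 in expected reach.
Every other selection either busts 79 s or exceeds an availability limit or fails to beat 362.

362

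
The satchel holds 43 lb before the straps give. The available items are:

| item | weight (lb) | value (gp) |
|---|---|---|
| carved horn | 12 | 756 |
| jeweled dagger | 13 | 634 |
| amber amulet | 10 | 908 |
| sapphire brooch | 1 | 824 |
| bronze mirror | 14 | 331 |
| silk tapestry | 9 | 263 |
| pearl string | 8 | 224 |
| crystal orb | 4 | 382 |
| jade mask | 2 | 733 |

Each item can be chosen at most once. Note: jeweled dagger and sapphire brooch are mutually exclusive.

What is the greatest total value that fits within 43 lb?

3934

Density check — sapphire brooch 824.00, jade mask 366.50, crystal orb 95.50, amber amulet 90.80 are the best per lb.
Taking carved horn + amber amulet + sapphire brooch + bronze mirror + crystal orb + jade mask: 43 lb used, 3934 in value.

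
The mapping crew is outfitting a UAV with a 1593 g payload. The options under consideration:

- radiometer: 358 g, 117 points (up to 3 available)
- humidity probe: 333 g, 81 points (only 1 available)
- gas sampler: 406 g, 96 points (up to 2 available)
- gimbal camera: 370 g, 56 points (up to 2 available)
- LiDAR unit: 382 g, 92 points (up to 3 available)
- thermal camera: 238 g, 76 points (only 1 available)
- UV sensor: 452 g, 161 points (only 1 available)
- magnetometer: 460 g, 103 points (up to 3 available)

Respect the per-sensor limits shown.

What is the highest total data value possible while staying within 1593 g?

Density check — UV sensor 0.36, radiometer 0.33, thermal camera 0.32, humidity probe 0.24 are the best per g.
3×radiometer + UV sensor uses 1526 of the 1593 g and totals 512.
No other feasible combination exceeds 512.

512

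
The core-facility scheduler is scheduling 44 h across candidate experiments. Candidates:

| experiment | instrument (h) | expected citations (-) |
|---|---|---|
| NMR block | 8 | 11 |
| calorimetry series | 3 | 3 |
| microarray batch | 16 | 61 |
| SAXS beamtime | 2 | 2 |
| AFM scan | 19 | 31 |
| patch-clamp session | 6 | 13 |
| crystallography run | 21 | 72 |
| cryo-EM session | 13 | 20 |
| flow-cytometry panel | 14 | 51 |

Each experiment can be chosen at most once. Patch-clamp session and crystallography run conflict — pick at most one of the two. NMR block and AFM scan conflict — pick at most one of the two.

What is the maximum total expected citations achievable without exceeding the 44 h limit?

138

Taking the top-ratio experiments first gives NMR block + microarray batch + patch-clamp session + flow-cytometry panel for 136 (44 h).
Reworking the packing: calorimetry series + microarray batch + SAXS beamtime + crystallography run uses 42 h and improves the total to 138.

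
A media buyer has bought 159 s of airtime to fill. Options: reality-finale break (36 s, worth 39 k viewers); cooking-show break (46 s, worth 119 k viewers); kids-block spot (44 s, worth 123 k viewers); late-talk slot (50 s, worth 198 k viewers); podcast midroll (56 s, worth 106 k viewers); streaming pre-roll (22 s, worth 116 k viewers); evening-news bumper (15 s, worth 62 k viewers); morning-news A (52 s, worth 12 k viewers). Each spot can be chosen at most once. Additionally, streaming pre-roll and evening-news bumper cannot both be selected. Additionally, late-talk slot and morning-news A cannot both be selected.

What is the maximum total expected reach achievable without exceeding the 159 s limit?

Cooking-show break + kids-block spot + late-talk slot + evening-news bumper uses 155 of the 159 s and totals 502.
Runner-up reality-finale break + kids-block spot + late-talk slot + streaming pre-roll tops out at 476.

502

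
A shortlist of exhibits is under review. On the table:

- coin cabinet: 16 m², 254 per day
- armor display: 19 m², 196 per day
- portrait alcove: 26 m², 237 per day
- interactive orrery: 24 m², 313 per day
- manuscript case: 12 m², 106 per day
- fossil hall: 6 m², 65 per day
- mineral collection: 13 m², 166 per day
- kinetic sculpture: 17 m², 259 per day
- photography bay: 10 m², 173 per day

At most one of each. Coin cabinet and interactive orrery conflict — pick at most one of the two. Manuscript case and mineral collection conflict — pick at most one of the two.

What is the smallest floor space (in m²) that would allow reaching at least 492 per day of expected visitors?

Minimise m² subject to total expected visitors ≥ 492.
coin cabinet + fossil hall + photography bay reaches 492 using 32 m².
No combination under 32 m² hits 492.

32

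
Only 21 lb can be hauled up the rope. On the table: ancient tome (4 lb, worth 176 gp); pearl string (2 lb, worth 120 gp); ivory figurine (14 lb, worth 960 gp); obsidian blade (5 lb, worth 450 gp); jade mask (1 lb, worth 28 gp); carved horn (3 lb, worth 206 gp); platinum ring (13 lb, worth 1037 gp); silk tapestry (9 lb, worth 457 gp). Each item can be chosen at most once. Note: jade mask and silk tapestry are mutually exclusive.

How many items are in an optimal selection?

3

The maximum value within 21 lb is 1693.
One optimal bundle: obsidian blade + carved horn + platinum ring (21 lb).
All optima have 3 items.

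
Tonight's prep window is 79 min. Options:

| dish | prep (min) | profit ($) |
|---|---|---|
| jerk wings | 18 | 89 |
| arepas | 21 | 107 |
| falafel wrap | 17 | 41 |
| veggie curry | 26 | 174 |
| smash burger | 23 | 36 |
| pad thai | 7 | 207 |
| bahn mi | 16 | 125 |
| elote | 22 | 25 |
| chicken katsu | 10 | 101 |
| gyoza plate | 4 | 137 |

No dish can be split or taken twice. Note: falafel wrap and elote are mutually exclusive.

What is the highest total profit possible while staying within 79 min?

Density check — gyoza plate 34.25, pad thai 29.57, chicken katsu 10.10, bahn mi 7.81 are the best per min.
Greedy by ratio would take veggie curry + pad thai + bahn mi + chicken katsu + gyoza plate: 63 min used, total 744.
Dropping veggie curry frees 26 min; slotting in jerk wings + arepas (39 min) lifts the total to 766 at 76 min.

766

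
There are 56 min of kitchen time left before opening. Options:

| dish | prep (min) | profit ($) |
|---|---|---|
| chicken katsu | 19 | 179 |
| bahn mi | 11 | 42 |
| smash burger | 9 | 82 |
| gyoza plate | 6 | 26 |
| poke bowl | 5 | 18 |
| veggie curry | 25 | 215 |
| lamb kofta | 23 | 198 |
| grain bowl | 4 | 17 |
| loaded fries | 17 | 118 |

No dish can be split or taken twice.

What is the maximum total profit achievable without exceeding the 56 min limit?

Filling by ratio: chicken katsu + smash burger + lamb kofta + grain bowl for 476, with 1 min left unused.
Dropping grain bowl frees 4 min; slotting in poke bowl (5 min) lifts the total to 477 at 56 min.

477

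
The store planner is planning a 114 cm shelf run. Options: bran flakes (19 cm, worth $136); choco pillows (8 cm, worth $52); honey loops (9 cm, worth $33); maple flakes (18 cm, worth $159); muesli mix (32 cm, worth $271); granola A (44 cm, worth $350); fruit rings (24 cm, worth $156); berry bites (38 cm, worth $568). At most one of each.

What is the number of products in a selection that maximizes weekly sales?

3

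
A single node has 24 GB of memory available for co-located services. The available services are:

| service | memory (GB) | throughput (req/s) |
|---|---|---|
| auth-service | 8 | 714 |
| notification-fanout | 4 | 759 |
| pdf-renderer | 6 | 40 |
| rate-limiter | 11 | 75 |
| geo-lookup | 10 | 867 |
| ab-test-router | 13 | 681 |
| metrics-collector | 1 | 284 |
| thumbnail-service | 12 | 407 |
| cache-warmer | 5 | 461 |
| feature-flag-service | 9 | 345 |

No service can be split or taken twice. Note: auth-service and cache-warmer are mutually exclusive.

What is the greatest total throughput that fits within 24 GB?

2624

By throughput per GB: metrics-collector 284.00, notification-fanout 189.75, cache-warmer 92.20 lead.
Auth-service + notification-fanout + geo-lookup + metrics-collector uses 23 of the 24 GB and totals 2624.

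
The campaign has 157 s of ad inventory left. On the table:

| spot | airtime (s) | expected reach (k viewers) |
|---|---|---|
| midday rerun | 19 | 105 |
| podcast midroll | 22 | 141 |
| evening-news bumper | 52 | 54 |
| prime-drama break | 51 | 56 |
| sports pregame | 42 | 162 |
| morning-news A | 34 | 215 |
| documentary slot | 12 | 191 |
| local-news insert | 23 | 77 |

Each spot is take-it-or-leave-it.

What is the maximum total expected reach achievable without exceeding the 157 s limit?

891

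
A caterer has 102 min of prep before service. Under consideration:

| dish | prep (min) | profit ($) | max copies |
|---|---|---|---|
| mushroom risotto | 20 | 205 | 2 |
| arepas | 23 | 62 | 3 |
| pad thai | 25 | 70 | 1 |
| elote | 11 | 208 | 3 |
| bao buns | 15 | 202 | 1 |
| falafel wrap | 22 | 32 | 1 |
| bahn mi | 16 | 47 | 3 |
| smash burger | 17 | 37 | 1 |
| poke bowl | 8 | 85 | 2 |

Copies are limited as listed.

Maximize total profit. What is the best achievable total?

1321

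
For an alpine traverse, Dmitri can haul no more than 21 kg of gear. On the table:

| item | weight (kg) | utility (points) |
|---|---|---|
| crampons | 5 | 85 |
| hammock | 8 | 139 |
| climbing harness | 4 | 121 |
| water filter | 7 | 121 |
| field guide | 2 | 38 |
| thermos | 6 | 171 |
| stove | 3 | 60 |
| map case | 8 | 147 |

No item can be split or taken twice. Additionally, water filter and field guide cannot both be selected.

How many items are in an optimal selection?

Optimal total is 499.
One optimal bundle: climbing harness + thermos + stove + map case (21 kg).
Any selection reaching 499 contains exactly 4 items.

4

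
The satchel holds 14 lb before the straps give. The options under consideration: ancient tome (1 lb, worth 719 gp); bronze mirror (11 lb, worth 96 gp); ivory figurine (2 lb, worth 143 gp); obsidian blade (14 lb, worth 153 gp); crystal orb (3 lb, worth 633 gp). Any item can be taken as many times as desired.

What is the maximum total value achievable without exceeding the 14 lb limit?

10066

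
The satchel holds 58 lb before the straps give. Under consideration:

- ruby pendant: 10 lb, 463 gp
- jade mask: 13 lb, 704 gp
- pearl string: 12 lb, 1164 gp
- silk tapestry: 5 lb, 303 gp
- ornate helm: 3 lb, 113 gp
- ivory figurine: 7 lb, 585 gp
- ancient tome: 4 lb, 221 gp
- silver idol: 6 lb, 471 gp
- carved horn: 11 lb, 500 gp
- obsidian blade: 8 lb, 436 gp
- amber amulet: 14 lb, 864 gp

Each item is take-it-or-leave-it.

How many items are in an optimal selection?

Best achievable value is 4091.
For example jade mask + pearl string + silk tapestry + ivory figurine + silver idol + amber amulet achieves it, using 57 lb.
All optima have 6 items.

6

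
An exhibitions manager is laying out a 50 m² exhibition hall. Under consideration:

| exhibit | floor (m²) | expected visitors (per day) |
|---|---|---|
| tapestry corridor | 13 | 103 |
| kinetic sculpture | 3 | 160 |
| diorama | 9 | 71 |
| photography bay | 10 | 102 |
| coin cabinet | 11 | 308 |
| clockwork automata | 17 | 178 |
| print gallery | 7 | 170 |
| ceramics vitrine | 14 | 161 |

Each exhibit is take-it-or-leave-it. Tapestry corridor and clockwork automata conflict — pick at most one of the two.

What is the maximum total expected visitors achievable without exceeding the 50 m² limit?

918

By expected visitors per m²: kinetic sculpture 53.33, coin cabinet 28.00, print gallery 24.29, ceramics vitrine 11.50 lead.
The ratio heuristic lands on kinetic sculpture + photography bay + coin cabinet + print gallery + ceramics vitrine (901) but leaves 5 m² idle.
Dropping ceramics vitrine frees 14 m²; slotting in clockwork automata (17 m²) lifts the total to 918 at 48 m².
Next best is tapestry corridor + kinetic sculpture + coin cabinet + print gallery + ceramics vitrine at 902 (48 m²) — short by 16.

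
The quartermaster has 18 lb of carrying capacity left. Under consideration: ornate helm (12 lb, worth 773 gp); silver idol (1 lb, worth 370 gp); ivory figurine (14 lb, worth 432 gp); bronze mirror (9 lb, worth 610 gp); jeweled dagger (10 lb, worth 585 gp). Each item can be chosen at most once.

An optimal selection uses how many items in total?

2

Optimal total is 1143.
For example ornate helm + silver idol achieves it, using 13 lb.
Every optimal selection uses 2 items.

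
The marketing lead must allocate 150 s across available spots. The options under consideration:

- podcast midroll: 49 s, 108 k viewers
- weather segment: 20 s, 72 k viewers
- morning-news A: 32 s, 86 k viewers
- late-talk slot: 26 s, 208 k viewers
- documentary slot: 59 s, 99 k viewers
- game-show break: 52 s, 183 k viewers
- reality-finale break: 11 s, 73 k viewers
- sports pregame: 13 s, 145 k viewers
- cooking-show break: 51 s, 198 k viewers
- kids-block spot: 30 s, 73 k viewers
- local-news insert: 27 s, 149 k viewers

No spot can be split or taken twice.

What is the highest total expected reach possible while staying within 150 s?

Taking weather segment + late-talk slot + reality-finale break + sports pregame + cooking-show break + local-news insert: 148 s used, 845 in expected reach.
Next best is weather segment + late-talk slot + game-show break + reality-finale break + sports pregame + local-news insert at 830 (149 s) — short by 15.

845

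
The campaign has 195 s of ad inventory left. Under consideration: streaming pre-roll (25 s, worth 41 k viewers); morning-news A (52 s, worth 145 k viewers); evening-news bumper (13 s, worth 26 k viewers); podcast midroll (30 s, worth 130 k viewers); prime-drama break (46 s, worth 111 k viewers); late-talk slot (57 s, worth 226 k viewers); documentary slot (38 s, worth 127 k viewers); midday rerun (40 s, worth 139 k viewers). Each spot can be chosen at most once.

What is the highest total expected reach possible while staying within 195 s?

Filling by ratio: evening-news bumper + podcast midroll + late-talk slot + documentary slot + midday rerun for 648, with 17 s left unused.
Dropping documentary slot frees 38 s; slotting in morning-news A (52 s) lifts the total to 666 at 192 s.

666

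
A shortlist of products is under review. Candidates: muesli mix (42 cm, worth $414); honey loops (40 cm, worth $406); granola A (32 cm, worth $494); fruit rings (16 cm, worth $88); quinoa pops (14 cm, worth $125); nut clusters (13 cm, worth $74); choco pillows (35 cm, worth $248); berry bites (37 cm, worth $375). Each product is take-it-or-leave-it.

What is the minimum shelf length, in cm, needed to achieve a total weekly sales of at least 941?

82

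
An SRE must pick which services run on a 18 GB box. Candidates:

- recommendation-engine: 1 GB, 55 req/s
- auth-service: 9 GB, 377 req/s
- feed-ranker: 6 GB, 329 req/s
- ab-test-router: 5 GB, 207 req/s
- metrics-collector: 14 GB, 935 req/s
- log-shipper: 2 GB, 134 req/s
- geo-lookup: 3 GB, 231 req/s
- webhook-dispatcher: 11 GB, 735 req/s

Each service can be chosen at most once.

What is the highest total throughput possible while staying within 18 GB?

1221

Greedy by ratio would take recommendation-engine + log-shipper + geo-lookup + webhook-dispatcher: 17 GB used, total 1155.
Dropping log-shipper and webhook-dispatcher frees 13 GB; slotting in metrics-collector (14 GB) lifts the total to 1221 at 18 GB.
No other feasible combination exceeds 1221.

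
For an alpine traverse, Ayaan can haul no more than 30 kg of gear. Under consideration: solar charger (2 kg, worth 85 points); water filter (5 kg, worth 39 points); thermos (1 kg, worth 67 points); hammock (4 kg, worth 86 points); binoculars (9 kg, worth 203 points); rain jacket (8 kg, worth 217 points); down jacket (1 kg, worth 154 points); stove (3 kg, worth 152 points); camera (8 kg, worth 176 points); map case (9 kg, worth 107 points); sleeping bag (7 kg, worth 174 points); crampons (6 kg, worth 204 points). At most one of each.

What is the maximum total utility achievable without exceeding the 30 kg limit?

1082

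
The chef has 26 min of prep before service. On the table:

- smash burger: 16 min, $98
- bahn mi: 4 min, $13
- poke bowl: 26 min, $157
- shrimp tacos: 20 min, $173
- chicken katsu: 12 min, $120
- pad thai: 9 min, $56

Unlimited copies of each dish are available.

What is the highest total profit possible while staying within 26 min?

240

The ratio ordering already packs tightly: 2×chicken katsu, 24 min, 240.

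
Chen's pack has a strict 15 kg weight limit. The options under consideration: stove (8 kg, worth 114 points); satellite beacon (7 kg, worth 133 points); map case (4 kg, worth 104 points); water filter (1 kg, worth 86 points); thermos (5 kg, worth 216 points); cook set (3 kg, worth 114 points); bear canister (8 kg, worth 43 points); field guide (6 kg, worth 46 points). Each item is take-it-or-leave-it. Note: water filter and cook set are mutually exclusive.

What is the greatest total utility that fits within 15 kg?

463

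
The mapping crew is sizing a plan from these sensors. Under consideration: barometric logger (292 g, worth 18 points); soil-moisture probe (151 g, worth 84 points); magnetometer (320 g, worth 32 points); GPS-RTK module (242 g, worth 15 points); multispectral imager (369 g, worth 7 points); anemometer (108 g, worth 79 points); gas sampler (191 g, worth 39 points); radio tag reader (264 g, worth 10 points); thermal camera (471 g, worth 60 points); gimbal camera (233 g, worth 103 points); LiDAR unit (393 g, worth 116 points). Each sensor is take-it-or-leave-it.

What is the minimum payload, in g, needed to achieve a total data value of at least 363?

885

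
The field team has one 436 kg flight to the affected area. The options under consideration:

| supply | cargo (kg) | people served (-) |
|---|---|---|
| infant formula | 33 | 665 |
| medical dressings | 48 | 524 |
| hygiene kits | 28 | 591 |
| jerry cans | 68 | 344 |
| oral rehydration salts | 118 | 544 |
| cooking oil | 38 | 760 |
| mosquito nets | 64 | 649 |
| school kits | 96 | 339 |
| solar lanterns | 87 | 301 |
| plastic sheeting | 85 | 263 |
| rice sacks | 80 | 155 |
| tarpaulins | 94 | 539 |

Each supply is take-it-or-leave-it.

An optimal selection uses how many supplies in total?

7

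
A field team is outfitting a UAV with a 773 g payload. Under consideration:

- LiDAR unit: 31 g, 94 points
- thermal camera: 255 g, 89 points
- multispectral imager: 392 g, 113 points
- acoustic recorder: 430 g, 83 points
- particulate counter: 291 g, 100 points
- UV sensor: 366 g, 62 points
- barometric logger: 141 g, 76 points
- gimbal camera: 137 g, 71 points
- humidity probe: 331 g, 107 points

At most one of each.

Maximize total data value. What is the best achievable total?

366

Greedy by ratio would take LiDAR unit + thermal camera + barometric logger + gimbal camera: 564 g used, total 330.
The 137 g tied up in gimbal camera is better spent on humidity probe — total rises to 366 (758 g).
Every other selection either busts 773 g or fails to beat 366.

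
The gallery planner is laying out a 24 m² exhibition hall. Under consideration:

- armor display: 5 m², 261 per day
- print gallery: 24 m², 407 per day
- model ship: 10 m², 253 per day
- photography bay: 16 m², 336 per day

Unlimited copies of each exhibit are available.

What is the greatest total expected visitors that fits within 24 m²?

1044

By expected visitors per m²: armor display 52.20, model ship 25.30, photography bay 21.00, print gallery 16.96 lead.
Taking 4×armor display: 20 m² used, 1044 in expected visitors.
That's the maximum — no swap from here does better than 1044.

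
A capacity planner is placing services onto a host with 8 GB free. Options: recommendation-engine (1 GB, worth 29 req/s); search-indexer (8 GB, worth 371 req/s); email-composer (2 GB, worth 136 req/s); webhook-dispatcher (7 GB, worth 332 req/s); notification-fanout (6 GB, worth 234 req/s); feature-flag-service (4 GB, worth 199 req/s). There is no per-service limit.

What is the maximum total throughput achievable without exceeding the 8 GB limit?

The ratio ordering already packs tightly: 4×email-composer, 8 GB, 544.
Every other selection either busts 8 GB or fails to beat 544.

544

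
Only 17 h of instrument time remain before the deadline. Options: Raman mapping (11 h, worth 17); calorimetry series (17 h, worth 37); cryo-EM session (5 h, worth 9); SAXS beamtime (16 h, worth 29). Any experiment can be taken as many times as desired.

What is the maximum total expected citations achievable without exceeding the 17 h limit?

Calorimetry series uses 17 of the 17 h and totals 37.
Nothing else within 17 h beats 37.

37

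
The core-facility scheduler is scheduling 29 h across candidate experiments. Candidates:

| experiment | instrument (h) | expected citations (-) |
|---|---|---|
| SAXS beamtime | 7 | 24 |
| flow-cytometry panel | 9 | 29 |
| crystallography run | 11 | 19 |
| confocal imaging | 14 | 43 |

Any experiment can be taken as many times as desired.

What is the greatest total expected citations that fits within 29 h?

Density check — SAXS beamtime 3.43, flow-cytometry panel 3.22, confocal imaging 3.07 are the best per h.
4×SAXS beamtime uses 28 of the 29 h and totals 96.
That's the maximum — no swap from here does better than 96.

96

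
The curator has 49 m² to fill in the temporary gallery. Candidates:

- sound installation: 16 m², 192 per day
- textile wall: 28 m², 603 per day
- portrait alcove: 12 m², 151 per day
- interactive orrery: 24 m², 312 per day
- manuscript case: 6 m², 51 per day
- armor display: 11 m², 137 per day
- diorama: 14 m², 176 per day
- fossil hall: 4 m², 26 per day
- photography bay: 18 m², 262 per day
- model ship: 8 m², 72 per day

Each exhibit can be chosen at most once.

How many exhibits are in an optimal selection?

2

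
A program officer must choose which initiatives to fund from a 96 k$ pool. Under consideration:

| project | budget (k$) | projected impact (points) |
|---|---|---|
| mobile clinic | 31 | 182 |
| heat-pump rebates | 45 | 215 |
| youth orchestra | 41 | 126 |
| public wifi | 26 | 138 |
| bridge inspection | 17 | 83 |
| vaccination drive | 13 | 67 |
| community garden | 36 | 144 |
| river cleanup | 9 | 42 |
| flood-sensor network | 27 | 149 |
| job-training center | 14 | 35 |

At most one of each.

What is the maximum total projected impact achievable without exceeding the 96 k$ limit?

512

By projected impact per k$: mobile clinic 5.87, flood-sensor network 5.52, public wifi 5.31 lead.
A density-first pass picks mobile clinic + public wifi + river cleanup + flood-sensor network — 511 at 93 k$.
The 27 k$ tied up in flood-sensor network is better spent on bridge inspection + vaccination drive — total rises to 512 (96 k$).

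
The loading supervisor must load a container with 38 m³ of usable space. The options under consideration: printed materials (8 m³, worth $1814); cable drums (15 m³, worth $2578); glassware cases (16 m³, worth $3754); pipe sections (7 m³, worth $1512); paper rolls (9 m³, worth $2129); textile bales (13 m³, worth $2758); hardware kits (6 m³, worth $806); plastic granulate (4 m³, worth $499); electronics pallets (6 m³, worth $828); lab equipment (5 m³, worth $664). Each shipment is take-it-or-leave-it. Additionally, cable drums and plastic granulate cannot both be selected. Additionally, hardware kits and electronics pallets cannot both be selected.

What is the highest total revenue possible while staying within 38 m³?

8641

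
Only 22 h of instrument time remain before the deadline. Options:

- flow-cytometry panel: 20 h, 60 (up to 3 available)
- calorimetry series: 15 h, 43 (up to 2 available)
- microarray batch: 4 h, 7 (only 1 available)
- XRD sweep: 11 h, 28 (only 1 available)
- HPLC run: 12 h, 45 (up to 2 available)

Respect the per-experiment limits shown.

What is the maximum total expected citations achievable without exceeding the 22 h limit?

By expected citations per h: HPLC run 3.75, flow-cytometry panel 3.00, calorimetry series 2.87, XRD sweep 2.55 lead.
Taking the top-ratio experiments first gives microarray batch + HPLC run for 52 (16 h).
Replace microarray batch and HPLC run with flow-cytometry panel: the trade gains 8 net, giving 60 at 20 h.
Nothing else within 22 h beats 60.

60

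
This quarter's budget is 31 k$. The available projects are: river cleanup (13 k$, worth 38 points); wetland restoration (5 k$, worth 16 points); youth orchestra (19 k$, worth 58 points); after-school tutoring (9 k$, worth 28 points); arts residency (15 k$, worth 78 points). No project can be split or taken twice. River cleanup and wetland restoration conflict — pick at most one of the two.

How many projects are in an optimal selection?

3

The maximum projected impact within 31 k$ is 122.
For example wetland restoration + after-school tutoring + arts residency achieves it, using 29 k$.
Every optimal selection uses 3 projects.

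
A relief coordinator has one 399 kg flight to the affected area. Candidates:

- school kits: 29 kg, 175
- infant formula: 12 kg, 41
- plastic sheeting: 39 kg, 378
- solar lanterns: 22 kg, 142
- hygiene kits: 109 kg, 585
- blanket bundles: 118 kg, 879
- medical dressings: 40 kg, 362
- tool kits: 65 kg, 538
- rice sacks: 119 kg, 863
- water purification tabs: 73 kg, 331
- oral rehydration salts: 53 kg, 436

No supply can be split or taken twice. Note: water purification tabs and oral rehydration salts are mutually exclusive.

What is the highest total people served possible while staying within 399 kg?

Ranking by ratio (people served/kg): plastic sheeting 9.69, medical dressings 9.05, tool kits 8.28.
Filling by ratio: school kits + infant formula + plastic sheeting + solar lanterns + blanket bundles + medical dressings + tool kits + oral rehydration salts for 2951, with 21 kg left unused.
But plastic sheeting + blanket bundles + tool kits + rice sacks + oral rehydration salts fits in 394 kg and reaches 3094.

3094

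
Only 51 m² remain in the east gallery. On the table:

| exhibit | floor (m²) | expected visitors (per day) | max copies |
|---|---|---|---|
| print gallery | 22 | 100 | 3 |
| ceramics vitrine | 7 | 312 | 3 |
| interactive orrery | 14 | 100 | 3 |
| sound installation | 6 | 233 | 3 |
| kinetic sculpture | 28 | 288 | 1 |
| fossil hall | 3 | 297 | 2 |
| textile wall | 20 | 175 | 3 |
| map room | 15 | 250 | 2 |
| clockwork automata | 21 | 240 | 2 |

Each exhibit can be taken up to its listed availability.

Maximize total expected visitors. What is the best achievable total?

2229

The ratio ordering already packs tightly: 3×ceramics vitrine + 3×sound installation + 2×fossil hall, 45 m², 2229.
The spare 6 m² is too small for any remaining exhibit, and no exchange beats 2229.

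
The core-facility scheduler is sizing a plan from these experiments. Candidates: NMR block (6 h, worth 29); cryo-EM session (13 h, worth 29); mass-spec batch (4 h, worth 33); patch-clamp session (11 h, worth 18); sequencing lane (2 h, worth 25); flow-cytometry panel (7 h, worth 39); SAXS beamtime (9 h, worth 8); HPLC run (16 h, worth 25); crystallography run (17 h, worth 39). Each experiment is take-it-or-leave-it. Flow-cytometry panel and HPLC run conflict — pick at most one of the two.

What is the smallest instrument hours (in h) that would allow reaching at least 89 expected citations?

13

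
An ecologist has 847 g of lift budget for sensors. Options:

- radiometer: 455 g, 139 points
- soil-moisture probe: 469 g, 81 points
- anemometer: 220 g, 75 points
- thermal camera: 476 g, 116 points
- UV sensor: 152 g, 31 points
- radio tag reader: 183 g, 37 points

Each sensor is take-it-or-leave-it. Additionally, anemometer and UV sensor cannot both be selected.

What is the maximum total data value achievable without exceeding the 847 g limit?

214

Best packing: radiometer + anemometer — 675 g, 214 total.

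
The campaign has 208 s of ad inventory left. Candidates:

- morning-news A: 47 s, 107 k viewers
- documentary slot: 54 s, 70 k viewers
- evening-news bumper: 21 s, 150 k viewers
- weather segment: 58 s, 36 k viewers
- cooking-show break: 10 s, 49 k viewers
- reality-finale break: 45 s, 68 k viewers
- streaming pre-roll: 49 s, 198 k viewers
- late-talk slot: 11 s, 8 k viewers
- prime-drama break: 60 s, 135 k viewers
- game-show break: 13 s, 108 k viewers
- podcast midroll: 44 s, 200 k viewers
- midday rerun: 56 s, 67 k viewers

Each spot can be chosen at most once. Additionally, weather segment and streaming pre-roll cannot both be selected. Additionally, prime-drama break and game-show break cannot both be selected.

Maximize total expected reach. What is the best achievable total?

820

Taking morning-news A + evening-news bumper + cooking-show break + streaming pre-roll + late-talk slot + game-show break + podcast midroll: 195 s used, 820 in expected reach.
Next best is morning-news A + evening-news bumper + cooking-show break + streaming pre-roll + game-show break + podcast midroll at 812 (184 s) — short by 8.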